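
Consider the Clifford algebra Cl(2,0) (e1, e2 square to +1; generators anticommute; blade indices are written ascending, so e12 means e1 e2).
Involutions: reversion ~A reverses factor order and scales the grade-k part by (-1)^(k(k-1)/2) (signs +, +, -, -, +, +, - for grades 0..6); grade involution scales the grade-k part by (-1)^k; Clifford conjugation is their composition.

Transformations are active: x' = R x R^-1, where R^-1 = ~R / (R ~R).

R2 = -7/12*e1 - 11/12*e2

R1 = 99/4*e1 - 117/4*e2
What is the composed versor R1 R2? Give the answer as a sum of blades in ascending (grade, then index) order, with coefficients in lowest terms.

Distribute over the terms of R1 (each basis-blade product reordered to ascending indices, repeated generators contracted through their squares):
(99/4*e1) R2 = -231/16 - 363/16*e12
(-117/4*e2) R2 = 429/16 - 273/16*e12
Summing the partial products and collecting blades:
Answer: 99/8 - 159/4*e12


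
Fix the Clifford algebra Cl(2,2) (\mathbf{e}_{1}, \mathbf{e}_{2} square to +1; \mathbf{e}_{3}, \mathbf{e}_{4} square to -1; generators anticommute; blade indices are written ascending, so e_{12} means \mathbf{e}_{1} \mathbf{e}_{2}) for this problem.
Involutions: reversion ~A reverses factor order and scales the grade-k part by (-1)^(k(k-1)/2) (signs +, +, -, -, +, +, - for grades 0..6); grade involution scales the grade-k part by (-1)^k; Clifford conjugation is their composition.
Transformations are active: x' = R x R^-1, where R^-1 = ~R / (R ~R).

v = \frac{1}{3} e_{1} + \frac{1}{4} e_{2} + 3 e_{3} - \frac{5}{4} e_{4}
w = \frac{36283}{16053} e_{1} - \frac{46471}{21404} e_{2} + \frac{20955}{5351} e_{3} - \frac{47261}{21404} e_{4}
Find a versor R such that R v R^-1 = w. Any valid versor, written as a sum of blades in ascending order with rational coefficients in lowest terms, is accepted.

Why this works: both vectors square to -\frac{187}{18}, so q(v) = q(w) and R = v + w = \frac{13878}{5351} e_{1} - \frac{10280}{5351} e_{2} + \frac{37008}{5351} e_{3} - \frac{18504}{5351} e_{4} carries v to w — its own direction survives, the complement (v - w)/2 flips.
Answer: \frac{13878}{5351} e_{1} - \frac{10280}{5351} e_{2} + \frac{37008}{5351} e_{3} - \frac{18504}{5351} e_{4}


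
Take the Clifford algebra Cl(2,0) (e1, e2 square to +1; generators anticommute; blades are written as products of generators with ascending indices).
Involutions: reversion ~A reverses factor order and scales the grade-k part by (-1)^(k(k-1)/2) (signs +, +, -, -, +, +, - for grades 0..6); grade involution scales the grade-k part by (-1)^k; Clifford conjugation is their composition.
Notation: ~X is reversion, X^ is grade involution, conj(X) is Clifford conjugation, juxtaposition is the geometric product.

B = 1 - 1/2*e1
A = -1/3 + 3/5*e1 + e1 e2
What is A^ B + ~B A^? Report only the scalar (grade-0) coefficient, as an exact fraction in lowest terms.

first term: -1/30 - 13/30*e1 + 1/2*e2 + e1 e2
second term: -1/30 - 13/30*e1 - 1/2*e2 + e1 e2
Answer: -1/15


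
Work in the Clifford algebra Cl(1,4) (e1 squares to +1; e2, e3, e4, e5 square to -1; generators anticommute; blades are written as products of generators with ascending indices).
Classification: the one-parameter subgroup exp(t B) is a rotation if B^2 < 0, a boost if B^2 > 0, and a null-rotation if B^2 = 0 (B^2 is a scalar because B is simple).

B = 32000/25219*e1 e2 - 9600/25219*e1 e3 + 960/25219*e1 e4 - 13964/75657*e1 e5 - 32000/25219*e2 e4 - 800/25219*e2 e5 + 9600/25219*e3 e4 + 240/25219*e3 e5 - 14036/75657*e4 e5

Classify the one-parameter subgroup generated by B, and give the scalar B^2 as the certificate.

B^2 term by term: the squares give (32000/25219)^2*(e1 e2)^2 + (-9600/25219)^2*(e1 e3)^2 + (960/25219)^2*(e1 e4)^2 + (-13964/75657)^2*(e1 e5)^2 + (-32000/25219)^2*(e2 e4)^2 + (-800/25219)^2*(e2 e5)^2 + (9600/25219)^2*(e3 e4)^2 + (240/25219)^2*(e3 e5)^2 + (-14036/75657)^2*(e4 e5)^2 = 1024000000/635997961*(+1) + 92160000/635997961*(+1) + 921600/635997961*(+1) + 194993296/5723981649*(+1) + 1024000000/635997961*(-1) + 640000/635997961*(-1) + 92160000/635997961*(-1) + 57600/635997961*(-1) + 197009296/5723981649*(-1) = 0 (each basis 2-blade squares to minus the product of its generators' squares); cross terms between blades sharing an index anticommute and cancel; the commuting (index-disjoint) pairs give grade-4 terms 2*c*c'*(blade product), which cancel blade by blade — e1 e2 e3 e4: 614400000/635997961 - 614400000/635997961 = 0; e1 e2 e3 e5: 15360000/635997961 - 15360000/635997961 = 0; e1 e2 e4 e5: -898304000/1907993883 + 1536000/635997961 + 893696000/1907993883 = 0; e1 e3 e4 e5: 89830400/635997961 - 460800/635997961 - 89369600/635997961 = 0; e2 e3 e4 e5: 15360000/635997961 - 15360000/635997961 = 0 — confirming B is simple. So B^2 = 0.
Answer: null-rotation, certificate B^2 = 0. Because 0 is invariant under every versor sandwich, the classification follows from its sign alone.


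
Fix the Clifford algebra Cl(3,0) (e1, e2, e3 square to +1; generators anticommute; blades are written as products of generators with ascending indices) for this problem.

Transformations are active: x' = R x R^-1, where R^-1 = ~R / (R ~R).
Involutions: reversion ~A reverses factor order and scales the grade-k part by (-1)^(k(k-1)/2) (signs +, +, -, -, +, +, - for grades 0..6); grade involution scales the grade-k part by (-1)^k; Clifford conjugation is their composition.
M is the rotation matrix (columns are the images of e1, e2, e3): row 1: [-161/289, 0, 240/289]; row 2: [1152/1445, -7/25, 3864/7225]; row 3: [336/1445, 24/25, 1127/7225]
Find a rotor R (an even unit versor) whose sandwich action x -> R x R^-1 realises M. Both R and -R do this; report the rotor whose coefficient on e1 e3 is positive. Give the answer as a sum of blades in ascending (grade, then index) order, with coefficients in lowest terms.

Method: write R = a + b12*e1 e2 + b13*e1 e3 + b23*e2 e3 with a^2 + b12^2 + b13^2 + b23^2 = 1 (so R^-1 = ~R). Expanding the columns R e_j ~R gives tr M = 4a^2 - 1 and, from the antisymmetric part, M21 - M12 = -4a*b12, M13 - M31 = 4a*b13, M32 - M23 = -4a*b23.
Here tr M = -4921/7225, so a^2 = (1 + tr M)/4 = 576/7225 and a = ±24/85. Taking a = 24/85: M21 - M12 = 1152/1445, M13 - M31 = 864/1445, M32 - M23 = 3072/7225, giving b12 = -12/17, b13 = 9/17, b23 = -32/85, i.e. R = 24/85 - 12/17*e1 e2 + 9/17*e1 e3 - 32/85*e2 e3.
Its e1 e3 coefficient is already positive.
Answer: 24/85 - 12/17*e1 e2 + 9/17*e1 e3 - 32/85*e2 e3. Key observation: the double cover Spin(3) -> SO(3) sends R and -R to the same matrix (trace -4921/7225 here), so the stated sign of the e1 e3 coefficient is what selects one sheet.


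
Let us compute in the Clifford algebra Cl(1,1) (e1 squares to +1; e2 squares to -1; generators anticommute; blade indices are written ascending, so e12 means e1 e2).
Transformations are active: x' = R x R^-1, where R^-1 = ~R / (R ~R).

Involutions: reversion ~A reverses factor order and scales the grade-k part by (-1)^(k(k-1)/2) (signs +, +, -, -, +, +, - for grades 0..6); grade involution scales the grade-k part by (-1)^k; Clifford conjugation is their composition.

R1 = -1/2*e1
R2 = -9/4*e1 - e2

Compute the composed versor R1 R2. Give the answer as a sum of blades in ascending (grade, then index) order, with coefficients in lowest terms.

Distribute over the terms of R1 (each basis-blade product reordered to ascending indices, repeated generators contracted through their squares):
(-1/2*e1) R2 = 9/8 + 1/2*e12
Answer: 9/8 + 1/2*e12


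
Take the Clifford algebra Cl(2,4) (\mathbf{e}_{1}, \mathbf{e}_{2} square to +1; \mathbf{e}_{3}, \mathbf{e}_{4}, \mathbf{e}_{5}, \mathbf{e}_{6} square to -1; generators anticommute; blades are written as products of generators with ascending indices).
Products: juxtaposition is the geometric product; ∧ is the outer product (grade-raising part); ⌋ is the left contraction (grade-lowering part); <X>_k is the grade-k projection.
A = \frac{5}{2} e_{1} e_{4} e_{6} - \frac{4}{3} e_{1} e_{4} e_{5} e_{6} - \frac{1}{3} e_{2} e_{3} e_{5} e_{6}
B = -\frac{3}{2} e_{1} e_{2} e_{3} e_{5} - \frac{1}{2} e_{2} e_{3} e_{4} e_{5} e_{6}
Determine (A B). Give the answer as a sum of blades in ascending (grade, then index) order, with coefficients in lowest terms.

step 1: -\frac{1}{6} e_{4} + \frac{1}{2} e_{1} e_{6} + \frac{2}{3} e_{1} e_{2} e_{3} - \frac{5}{4} e_{1} e_{2} e_{3} e_{5} - 2 e_{2} e_{3} e_{4} e_{6} + \frac{15}{4} e_{2} e_{3} e_{4} e_{5} e_{6}
Answer: -\frac{1}{6} e_{4} + \frac{1}{2} e_{1} e_{6} + \frac{2}{3} e_{1} e_{2} e_{3} - \frac{5}{4} e_{1} e_{2} e_{3} e_{5} - 2 e_{2} e_{3} e_{4} e_{6} + \frac{15}{4} e_{2} e_{3} e_{4} e_{5} e_{6}


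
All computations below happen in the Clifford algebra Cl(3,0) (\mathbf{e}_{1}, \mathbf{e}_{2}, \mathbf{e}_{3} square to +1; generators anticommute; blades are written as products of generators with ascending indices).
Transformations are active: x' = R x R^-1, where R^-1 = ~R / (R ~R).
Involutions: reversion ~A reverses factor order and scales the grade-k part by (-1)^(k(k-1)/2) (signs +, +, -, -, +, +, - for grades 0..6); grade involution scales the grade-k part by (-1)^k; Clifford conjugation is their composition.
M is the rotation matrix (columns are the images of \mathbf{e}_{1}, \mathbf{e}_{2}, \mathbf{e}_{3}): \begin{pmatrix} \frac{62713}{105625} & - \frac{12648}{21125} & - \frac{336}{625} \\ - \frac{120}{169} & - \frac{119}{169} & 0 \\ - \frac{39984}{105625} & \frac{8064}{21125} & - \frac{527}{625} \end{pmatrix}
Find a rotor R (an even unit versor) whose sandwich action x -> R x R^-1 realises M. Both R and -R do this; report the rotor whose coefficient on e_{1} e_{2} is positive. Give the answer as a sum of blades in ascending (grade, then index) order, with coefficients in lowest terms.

Method: write R = a + b12*e_{1} e_{2} + b13*e_{1} e_{3} + b23*e_{2} e_{3} with a^2 + b12^2 + b13^2 + b23^2 = 1 (so R^-1 = ~R). Expanding the columns R e_j ~R gives tr M = 4a^2 - 1 and, from the antisymmetric part, M21 - M12 = -4a*b12, M13 - M31 = 4a*b13, M32 - M23 = -4a*b23.
Here tr M = -\frac{4029}{4225}, so a^2 = (1 + tr M)/4 = \frac{49}{4225} and a = ±\frac{7}{65}. Taking a = \frac{7}{65}: M21 - M12 = -\frac{2352}{21125}, M13 - M31 = -\frac{672}{4225}, M32 - M23 = \frac{8064}{21125}, giving b12 = \frac{84}{325}, b13 = -\frac{24}{65}, b23 = -\frac{288}{325}, i.e. R = \frac{7}{65} + \frac{84}{325} e_{1} e_{2} - \frac{24}{65} e_{1} e_{3} - \frac{288}{325} e_{2} e_{3}.
Its e_{1} e_{2} coefficient is already positive.
Answer: \frac{7}{65} + \frac{84}{325} e_{1} e_{2} - \frac{24}{65} e_{1} e_{3} - \frac{288}{325} e_{2} e_{3}. Uniqueness: Spin(3) -> SO(3) maps R and -R to the same rotation of trace -\frac{4029}{4225}; fixing the sign of the e_{1} e_{2} coefficient removes the ambiguity.


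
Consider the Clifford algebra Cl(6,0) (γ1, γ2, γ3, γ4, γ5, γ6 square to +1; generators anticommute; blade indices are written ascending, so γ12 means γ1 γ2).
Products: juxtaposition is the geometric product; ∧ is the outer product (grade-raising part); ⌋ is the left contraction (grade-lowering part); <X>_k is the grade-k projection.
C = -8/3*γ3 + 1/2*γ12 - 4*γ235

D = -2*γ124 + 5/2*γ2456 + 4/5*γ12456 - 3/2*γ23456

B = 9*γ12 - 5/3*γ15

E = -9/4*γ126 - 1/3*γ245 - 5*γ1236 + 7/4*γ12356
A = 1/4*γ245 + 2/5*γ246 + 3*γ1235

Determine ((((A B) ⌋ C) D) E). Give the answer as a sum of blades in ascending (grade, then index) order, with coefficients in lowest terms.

step 1: 5*γ23 - 27*γ35 + 5/12*γ124 - 9/4*γ145 - 18/5*γ146 - 2/3*γ12456
step 2: -108*γ2 + 20*γ5
step 3: -216*γ14 + 50*γ246 - 270*γ456 + 40*γ1245 - 16*γ1246 + 432/5*γ1456 + 30*γ2346 + 162*γ3456
step 4: 40/3*γ1 - 36*γ4 + 525/2*γ14 + 90*γ26 - 80*γ34 - 50/3*γ56 + 567/2*γ124 - 72*γ125 - 144/5*γ126 + 635/2*γ134 + 105/2*γ145 + 16/3*γ156 + 756/5*γ234 + 54*γ236 - 972/5*γ245 + 486*γ246 - 28*γ345 - 70*γ346 + 10*γ356 + 90*γ456 - 945/2*γ1234 + 2835/2*γ1245 + 175/2*γ1345 + 432*γ2345 - 1080*γ2346 + 200*γ3456 - 3429/2*γ12345 + 378*γ23456
Answer: 40/3*γ1 - 36*γ4 + 525/2*γ14 + 90*γ26 - 80*γ34 - 50/3*γ56 + 567/2*γ124 - 72*γ125 - 144/5*γ126 + 635/2*γ134 + 105/2*γ145 + 16/3*γ156 + 756/5*γ234 + 54*γ236 - 972/5*γ245 + 486*γ246 - 28*γ345 - 70*γ346 + 10*γ356 + 90*γ456 - 945/2*γ1234 + 2835/2*γ1245 + 175/2*γ1345 + 432*γ2345 - 1080*γ2346 + 200*γ3456 - 3429/2*γ12345 + 378*γ23456


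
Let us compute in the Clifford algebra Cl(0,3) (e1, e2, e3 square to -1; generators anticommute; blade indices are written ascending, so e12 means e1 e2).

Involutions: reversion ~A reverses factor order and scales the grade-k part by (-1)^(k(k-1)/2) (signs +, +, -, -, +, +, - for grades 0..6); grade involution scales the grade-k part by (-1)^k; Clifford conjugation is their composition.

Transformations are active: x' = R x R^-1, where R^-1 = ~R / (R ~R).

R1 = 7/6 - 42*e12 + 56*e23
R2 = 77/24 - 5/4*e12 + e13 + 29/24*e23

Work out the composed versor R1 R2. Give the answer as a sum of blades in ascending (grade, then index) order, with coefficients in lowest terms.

Distribute over the terms of R1 (each basis-blade product reordered to ascending indices, repeated generators contracted through their squares):
(7/6) R2 = 539/144 - 35/24*e12 + 7/6*e13 + 203/144*e23
(-42*e12) R2 = -105/2 - 539/4*e12 + 203/4*e13 - 42*e23
(56*e23) R2 = -203/3 - 56*e12 - 70*e13 + 539/3*e23
Summing the partial products and collecting blades:
Answer: -16765/144 - 4613/24*e12 - 217/12*e13 + 20027/144*e23


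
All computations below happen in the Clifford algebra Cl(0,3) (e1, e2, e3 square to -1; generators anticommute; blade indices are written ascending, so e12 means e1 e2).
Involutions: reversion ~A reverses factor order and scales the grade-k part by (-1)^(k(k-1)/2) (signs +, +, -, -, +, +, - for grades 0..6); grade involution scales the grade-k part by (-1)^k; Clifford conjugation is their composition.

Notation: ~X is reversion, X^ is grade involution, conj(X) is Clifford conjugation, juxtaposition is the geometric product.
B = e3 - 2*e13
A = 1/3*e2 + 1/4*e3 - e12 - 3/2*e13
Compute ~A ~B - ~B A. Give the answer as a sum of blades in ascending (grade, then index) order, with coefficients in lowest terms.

first term: -13/4 - e1 + 7/3*e23 + 1/3*e123
second term: 11/4 - 2*e1 + 5/3*e23 - 5/3*e123
Answer: -6 + e1 + 2/3*e23 + 2*e123


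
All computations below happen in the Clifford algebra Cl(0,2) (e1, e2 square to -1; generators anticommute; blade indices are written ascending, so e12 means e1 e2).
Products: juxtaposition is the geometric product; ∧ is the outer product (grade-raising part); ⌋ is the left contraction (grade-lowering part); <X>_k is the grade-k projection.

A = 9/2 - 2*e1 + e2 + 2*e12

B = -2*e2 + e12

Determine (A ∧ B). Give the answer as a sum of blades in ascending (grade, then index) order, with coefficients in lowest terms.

step 1: -9*e2 + 17/2*e12
Answer: -9*e2 + 17/2*e12


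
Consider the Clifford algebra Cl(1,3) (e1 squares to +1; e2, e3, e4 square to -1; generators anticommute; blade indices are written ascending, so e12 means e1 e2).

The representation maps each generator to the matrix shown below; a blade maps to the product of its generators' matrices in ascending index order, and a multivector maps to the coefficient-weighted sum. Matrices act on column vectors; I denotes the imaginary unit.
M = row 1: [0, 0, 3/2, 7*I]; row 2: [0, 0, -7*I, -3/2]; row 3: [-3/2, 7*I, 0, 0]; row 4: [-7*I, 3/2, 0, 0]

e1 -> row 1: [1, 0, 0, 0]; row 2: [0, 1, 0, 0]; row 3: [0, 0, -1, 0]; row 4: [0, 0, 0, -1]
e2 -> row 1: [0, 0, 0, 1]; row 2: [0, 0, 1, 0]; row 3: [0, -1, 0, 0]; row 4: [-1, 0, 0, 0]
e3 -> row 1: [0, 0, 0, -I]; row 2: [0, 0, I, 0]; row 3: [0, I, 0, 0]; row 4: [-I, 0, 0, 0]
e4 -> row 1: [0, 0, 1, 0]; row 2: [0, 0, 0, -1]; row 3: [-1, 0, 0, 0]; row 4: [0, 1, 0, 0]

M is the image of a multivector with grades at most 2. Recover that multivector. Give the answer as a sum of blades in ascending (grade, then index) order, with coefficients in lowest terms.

Method: the blade images are trace-orthogonal — tr(rho(e_A) rho(e_B)^-1) = 4 if A = B and 0 otherwise — and rho(e_A)^-1 = (e_A)^2 * rho(e_A) with (e_A)^2 = +1 or -1, so the coefficient of e_A in the preimage is (e_A)^2 * tr(M rho(e_A))/4.
Nonzero projections over blades of grade <= 2: e4: (e4)^2 = -1, tr(M rho(e4)) = -6, coefficient 3/2; e13: (e13)^2 = +1, tr(M rho(e13)) = -28, coefficient -7. Every other blade of grade <= 2 projects to 0.
Answer: 3/2*e4 - 7*e13


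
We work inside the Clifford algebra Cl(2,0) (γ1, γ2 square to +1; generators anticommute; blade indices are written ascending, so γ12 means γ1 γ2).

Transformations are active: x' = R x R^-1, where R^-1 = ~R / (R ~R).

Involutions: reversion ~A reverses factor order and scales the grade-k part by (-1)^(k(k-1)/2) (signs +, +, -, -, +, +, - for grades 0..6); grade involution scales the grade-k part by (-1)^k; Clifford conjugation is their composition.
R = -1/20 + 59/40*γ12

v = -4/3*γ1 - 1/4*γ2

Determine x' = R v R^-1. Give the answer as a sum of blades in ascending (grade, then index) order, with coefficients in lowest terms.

~R = -1/20 - 59/40*γ12, and R ~R = 697/320, so R^-1 = ~R / (697/320).
R v = -29/96*γ1 + 95/48*γ2
Answer: 939/697*γ1 + 1331/8364*γ2


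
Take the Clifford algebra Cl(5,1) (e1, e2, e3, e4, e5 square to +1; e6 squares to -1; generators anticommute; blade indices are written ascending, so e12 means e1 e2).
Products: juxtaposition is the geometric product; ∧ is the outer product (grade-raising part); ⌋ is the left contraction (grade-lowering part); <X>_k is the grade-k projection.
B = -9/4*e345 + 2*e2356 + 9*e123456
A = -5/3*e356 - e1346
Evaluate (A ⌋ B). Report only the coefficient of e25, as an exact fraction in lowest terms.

step 1: 10/3*e2 + 9*e25 - 15*e124
Answer: 9


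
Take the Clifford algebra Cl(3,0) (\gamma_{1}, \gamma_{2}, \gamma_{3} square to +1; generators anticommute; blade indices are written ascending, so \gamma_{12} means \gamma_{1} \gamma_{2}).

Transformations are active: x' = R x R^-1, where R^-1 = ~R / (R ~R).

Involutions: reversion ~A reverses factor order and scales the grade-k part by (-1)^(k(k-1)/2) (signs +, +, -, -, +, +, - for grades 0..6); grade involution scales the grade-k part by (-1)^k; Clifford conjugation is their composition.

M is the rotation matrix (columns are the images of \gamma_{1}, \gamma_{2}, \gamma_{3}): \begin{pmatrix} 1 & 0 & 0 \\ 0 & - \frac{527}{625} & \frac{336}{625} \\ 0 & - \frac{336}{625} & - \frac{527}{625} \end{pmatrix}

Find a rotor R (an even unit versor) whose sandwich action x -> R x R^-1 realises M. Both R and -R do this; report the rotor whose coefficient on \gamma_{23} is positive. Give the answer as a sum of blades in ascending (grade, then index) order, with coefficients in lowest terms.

Method: write R = a + b12*\gamma_{12} + b13*\gamma_{13} + b23*\gamma_{23} with a^2 + b12^2 + b13^2 + b23^2 = 1 (so R^-1 = ~R). Expanding the columns R e_j ~R gives tr M = 4a^2 - 1 and, from the antisymmetric part, M21 - M12 = -4a*b12, M13 - M31 = 4a*b13, M32 - M23 = -4a*b23.
Here tr M = -\frac{429}{625}, so a^2 = (1 + tr M)/4 = \frac{49}{625} and a = ±\frac{7}{25}. Taking a = \frac{7}{25}: M21 - M12 = 0, M13 - M31 = 0, M32 - M23 = -\frac{672}{625}, giving b12 = 0, b13 = 0, b23 = \frac{24}{25}, i.e. R = \frac{7}{25} + \frac{24}{25} \gamma_{23}.
Its \gamma_{23} coefficient is already positive.
Answer: \frac{7}{25} + \frac{24}{25} \gamma_{23}. Why the constraint matters: R and -R act identically through the sandwich — M has trace -\frac{429}{625} either way — so only the sign condition on \gamma_{23} picks one of the two preimages.


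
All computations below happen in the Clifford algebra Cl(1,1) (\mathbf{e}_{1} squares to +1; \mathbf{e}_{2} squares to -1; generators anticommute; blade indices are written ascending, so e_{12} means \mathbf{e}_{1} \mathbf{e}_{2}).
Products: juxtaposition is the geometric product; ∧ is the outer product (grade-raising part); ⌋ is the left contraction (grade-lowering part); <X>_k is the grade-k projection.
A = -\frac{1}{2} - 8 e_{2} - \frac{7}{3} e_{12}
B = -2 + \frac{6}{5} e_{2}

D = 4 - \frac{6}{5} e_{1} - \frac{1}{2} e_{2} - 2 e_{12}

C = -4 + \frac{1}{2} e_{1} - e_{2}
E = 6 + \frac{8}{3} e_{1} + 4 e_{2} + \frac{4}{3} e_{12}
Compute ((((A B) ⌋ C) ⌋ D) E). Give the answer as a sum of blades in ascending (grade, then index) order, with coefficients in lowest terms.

step 1: \frac{53}{5} + \frac{14}{5} e_{1} + \frac{77}{5} e_{2} + \frac{14}{3} e_{12}
step 2: -\frac{128}{5} + \frac{53}{10} e_{1} - \frac{53}{5} e_{2}
step 3: -\frac{5703}{50} + \frac{1298}{25} e_{1} + \frac{11}{5} e_{2} + \frac{256}{5} e_{12}
step 4: -\frac{12161}{25} - \frac{14588}{75} e_{1} - \frac{38276}{75} e_{2} + \frac{5354}{15} e_{12}
Answer: -\frac{12161}{25} - \frac{14588}{75} e_{1} - \frac{38276}{75} e_{2} + \frac{5354}{15} e_{12}


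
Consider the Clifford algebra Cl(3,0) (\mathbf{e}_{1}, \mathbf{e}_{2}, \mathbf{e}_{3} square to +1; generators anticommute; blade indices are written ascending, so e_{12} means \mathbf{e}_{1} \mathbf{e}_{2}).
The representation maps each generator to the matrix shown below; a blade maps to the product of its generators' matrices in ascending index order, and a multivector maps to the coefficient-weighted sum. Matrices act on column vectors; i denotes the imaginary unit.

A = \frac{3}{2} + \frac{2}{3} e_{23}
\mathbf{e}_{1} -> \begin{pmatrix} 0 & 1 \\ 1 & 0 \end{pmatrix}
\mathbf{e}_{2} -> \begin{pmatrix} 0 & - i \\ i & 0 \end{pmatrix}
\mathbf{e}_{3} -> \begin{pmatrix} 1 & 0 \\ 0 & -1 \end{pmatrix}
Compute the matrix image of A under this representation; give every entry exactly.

Bivector images (products of the table entries): rho(e_{23}) = rho(\mathbf{e}_{2})rho(\mathbf{e}_{3}) = \begin{pmatrix} 0 & i \\ i & 0 \end{pmatrix}.
M = (\frac{3}{2})*1 + (\frac{2}{3})*rho(e_{23}), summed entrywise (1 is the identity matrix):
Answer: \begin{pmatrix} \frac{3}{2} & \frac{2 i}{3} \\ \frac{2 i}{3} & \frac{3}{2} \end{pmatrix}


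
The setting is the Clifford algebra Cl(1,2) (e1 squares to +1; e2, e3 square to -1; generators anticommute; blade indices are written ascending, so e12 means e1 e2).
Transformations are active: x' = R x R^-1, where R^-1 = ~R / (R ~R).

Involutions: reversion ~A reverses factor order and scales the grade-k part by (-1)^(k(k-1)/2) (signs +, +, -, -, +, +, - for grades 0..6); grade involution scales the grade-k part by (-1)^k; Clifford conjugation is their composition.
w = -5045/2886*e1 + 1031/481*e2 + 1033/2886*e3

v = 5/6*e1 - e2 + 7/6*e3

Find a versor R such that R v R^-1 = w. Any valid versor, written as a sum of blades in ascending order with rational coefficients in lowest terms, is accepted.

The midline construction: v and w both square to -5/3, so reflecting in their sum -440/481*e1 + 550/481*e2 + 2200/1443*e3 exchanges them.
Answer: -440/481*e1 + 550/481*e2 + 2200/1443*e3


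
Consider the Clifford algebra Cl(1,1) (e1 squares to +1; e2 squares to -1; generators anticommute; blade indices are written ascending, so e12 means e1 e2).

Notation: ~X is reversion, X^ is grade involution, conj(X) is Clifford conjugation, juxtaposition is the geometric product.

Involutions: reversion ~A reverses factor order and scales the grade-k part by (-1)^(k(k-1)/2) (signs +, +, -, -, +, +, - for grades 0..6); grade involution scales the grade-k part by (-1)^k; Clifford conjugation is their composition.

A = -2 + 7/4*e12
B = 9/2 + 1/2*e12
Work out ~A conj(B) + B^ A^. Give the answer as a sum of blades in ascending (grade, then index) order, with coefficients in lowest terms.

first term: -65/8 - 55/8*e12
second term: -65/8 + 55/8*e12
Answer: -65/4


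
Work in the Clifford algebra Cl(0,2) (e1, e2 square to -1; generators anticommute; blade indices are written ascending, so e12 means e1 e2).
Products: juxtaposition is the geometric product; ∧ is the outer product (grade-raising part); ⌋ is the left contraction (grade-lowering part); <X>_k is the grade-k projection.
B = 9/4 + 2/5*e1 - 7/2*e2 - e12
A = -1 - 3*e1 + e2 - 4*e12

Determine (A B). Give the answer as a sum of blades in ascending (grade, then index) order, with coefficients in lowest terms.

step 1: -31/20 - 443/20*e1 + 23/20*e2 + 21/10*e12
Answer: -31/20 - 443/20*e1 + 23/20*e2 + 21/10*e12


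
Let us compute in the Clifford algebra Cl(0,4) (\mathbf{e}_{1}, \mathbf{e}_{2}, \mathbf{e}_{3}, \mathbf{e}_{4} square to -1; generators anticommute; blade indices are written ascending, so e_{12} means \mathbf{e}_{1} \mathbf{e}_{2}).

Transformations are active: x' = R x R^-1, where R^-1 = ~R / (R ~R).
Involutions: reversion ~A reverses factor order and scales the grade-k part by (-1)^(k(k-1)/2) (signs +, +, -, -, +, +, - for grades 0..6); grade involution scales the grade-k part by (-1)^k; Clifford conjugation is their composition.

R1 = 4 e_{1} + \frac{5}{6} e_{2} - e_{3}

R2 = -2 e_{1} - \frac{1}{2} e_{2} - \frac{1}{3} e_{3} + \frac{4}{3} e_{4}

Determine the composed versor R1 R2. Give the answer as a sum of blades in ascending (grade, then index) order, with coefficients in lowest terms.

Distribute over the terms of R1 (each basis-blade product reordered to ascending indices, repeated generators contracted through their squares):
(4 e_{1}) R2 = 8 - 2 e_{12} - \frac{4}{3} e_{13} + \frac{16}{3} e_{14}
(\frac{5}{6} e_{2}) R2 = \frac{5}{12} + \frac{5}{3} e_{12} - \frac{5}{18} e_{23} + \frac{10}{9} e_{24}
(-e_{3}) R2 = -\frac{1}{3} - 2 e_{13} - \frac{1}{2} e_{23} - \frac{4}{3} e_{34}
Summing the partial products and collecting blades:
Answer: \frac{97}{12} - \frac{1}{3} e_{12} - \frac{10}{3} e_{13} + \frac{16}{3} e_{14} - \frac{7}{9} e_{23} + \frac{10}{9} e_{24} - \frac{4}{3} e_{34}


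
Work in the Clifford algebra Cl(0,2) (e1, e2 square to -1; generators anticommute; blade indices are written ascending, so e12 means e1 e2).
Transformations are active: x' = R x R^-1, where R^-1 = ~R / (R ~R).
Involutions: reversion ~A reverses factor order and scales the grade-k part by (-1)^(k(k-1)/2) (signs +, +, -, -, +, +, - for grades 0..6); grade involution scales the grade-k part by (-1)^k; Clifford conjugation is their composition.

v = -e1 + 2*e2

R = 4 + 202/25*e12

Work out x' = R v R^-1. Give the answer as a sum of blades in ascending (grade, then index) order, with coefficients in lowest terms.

~R = 4 - 202/25*e12, and R ~R = 50804/625, so R^-1 = ~R / (50804/625).
R v = -504/25*e1 - 2/25*e2
Answer: -12499/12701*e1 - 25502/12701*e2


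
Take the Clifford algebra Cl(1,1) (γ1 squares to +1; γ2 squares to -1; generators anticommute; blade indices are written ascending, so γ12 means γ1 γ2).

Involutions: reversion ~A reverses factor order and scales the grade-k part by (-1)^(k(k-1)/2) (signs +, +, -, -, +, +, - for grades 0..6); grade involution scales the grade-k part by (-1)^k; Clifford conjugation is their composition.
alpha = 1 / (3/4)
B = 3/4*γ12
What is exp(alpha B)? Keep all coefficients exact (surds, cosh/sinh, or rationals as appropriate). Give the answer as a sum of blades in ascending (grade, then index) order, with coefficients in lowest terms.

B^2 = (3/4)^2*(γ12)^2 = 9/16*(+1) = 9/16 (a basis 2-blade squares to minus the product of its generators' squares).
B^2 = 9/16 — hyperbolic case — the even/odd split gives cosh and sinh: l = 3/4, alpha*l = 1, so exp(alpha B) = cosh(1) + (sinh(1)/(3/4))*B = cosh(1) + (4*sinh(1)/3)*B.
Answer: cosh(1) + sinh(1)*γ12


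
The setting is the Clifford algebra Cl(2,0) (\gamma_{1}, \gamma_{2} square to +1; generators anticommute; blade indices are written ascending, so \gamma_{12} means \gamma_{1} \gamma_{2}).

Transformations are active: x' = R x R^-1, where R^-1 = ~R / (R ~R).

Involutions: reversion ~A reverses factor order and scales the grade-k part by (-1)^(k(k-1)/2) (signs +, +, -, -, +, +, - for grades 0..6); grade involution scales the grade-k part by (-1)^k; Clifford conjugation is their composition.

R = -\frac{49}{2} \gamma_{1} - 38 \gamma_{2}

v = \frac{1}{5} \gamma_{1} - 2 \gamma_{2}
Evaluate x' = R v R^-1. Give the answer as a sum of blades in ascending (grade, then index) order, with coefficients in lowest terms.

~R = -\frac{49}{2} \gamma_{1} - 38 \gamma_{2}, and R ~R = \frac{8177}{4}, so R^-1 = ~R / (\frac{8177}{4}).
R v = \frac{711}{10} + \frac{283}{5} \gamma_{12}
Answer: -\frac{15571}{8177} \gamma_{1} - \frac{26302}{40885} \gamma_{2}


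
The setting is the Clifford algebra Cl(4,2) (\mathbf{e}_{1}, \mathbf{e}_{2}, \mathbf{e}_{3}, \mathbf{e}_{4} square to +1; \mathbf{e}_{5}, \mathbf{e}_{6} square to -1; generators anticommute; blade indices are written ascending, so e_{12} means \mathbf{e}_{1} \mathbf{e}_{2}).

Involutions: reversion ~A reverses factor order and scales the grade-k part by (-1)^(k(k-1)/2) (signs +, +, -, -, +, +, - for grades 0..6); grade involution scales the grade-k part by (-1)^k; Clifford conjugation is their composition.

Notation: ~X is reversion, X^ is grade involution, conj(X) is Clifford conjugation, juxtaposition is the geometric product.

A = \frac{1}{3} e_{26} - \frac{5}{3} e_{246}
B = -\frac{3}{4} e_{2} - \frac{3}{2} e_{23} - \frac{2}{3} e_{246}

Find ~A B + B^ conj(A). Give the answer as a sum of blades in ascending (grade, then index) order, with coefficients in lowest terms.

first term: -\frac{10}{9} - \frac{2}{9} e_{4} - \frac{1}{4} e_{6} + \frac{1}{2} e_{36} - \frac{5}{4} e_{46} - \frac{5}{2} e_{346}
second term: -\frac{10}{9} + \frac{2}{9} e_{4} - \frac{1}{4} e_{6} - \frac{1}{2} e_{36} - \frac{5}{4} e_{46} - \frac{5}{2} e_{346}
Answer: -\frac{20}{9} - \frac{1}{2} e_{6} - \frac{5}{2} e_{46} - 5 e_{346}


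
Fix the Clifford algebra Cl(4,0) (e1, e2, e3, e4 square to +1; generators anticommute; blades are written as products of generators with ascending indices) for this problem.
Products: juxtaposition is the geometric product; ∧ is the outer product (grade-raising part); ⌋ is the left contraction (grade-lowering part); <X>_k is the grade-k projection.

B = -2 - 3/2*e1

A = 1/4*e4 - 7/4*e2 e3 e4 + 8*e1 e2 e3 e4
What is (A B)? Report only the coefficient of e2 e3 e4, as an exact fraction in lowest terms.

step 1: -1/2*e4 + 3/8*e1 e4 + 31/2*e2 e3 e4 - 149/8*e1 e2 e3 e4
Answer: 31/2


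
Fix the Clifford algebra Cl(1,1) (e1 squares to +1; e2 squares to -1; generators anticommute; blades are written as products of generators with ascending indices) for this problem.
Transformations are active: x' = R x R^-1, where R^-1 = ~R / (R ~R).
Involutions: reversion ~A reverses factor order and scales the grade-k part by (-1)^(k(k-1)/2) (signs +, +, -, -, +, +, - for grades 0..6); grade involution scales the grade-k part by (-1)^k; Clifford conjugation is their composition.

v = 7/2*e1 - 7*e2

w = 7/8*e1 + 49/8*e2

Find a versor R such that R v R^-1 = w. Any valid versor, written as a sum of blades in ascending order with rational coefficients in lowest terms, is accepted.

The midline construction: v and w both square to -147/4, so reflecting in their sum 35/8*e1 - 7/8*e2 exchanges them.
Answer: 35/8*e1 - 7/8*e2


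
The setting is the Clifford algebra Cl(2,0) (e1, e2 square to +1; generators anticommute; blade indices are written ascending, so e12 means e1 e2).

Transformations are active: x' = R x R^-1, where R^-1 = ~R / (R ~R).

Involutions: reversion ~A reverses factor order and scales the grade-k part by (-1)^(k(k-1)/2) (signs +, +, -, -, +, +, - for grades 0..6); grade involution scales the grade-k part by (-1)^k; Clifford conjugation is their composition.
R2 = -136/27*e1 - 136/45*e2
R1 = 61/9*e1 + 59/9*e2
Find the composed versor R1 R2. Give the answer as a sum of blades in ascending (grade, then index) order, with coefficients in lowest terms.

Distribute over the terms of R1 (each basis-blade product reordered to ascending indices, repeated generators contracted through their squares):
(61/9*e1) R2 = -8296/243 - 8296/405*e12
(59/9*e2) R2 = -8024/405 + 8024/243*e12
Summing the partial products and collecting blades:
Answer: -65552/1215 + 15232/1215*e12


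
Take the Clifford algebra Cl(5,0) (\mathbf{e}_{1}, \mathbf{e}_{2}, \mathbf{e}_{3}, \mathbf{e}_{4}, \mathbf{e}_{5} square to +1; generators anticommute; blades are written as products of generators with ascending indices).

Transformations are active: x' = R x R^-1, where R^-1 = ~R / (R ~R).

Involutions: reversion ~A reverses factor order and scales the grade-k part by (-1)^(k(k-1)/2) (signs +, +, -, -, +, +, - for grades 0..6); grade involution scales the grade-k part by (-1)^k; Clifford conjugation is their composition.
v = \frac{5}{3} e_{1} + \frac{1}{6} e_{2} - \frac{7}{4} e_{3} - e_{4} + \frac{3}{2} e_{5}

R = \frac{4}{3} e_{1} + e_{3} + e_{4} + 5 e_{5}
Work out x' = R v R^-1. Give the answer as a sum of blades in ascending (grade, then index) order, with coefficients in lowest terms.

~R = \frac{4}{3} e_{1} + e_{3} + e_{4} + 5 e_{5}, and R ~R = \frac{259}{9}, so R^-1 = ~R / (\frac{259}{9}).
R v = \frac{251}{36} + \frac{2}{9} e_{1} e_{2} - 4 e_{1} e_{3} - 3 e_{1} e_{4} - \frac{19}{3} e_{1} e_{5} - \frac{1}{6} e_{2} e_{3} - \frac{1}{6} e_{2} e_{4} - \frac{5}{6} e_{2} e_{5} + \frac{3}{4} e_{3} e_{4} + \frac{41}{4} e_{3} e_{5} + \frac{13}{2} e_{4} e_{5}
Answer: -\frac{793}{777} e_{1} - \frac{1}{6} e_{2} + \frac{2315}{1036} e_{3} + \frac{769}{518} e_{4} + \frac{239}{259} e_{5}


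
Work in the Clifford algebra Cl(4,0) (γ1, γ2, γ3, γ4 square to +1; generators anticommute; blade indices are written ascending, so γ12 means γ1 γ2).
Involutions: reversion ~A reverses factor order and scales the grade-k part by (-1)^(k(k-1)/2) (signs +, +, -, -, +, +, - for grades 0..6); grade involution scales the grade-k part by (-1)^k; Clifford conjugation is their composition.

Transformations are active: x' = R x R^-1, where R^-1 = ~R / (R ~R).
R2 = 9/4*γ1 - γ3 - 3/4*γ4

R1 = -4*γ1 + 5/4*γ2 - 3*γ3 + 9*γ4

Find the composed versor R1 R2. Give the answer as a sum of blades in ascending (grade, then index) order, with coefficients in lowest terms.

Distribute over the terms of R2 (each basis-blade product reordered to ascending indices, repeated generators contracted through their squares):
R1 (9/4*γ1) = -9 - 45/16*γ12 + 27/4*γ13 - 81/4*γ14
R1 (-γ3) = 3 + 4*γ13 - 5/4*γ23 + 9*γ34
R1 (-3/4*γ4) = -27/4 + 3*γ14 - 15/16*γ24 + 9/4*γ34
Summing the partial products and collecting blades:
Answer: -51/4 - 45/16*γ12 + 43/4*γ13 - 69/4*γ14 - 5/4*γ23 - 15/16*γ24 + 45/4*γ34


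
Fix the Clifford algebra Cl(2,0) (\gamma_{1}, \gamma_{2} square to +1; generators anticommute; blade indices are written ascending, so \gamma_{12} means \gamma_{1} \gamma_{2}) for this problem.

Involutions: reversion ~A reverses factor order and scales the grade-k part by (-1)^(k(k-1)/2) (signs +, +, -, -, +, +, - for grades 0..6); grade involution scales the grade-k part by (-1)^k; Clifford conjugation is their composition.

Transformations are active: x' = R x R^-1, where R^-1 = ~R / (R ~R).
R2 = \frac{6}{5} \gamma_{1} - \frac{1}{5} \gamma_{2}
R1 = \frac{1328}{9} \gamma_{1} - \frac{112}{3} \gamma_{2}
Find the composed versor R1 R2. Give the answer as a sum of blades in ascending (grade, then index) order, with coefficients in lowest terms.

Distribute over the terms of R1 (each basis-blade product reordered to ascending indices, repeated generators contracted through their squares):
(\frac{1328}{9} \gamma_{1}) R2 = \frac{2656}{15} - \frac{1328}{45} \gamma_{12}
(-\frac{112}{3} \gamma_{2}) R2 = \frac{112}{15} + \frac{224}{5} \gamma_{12}
Summing the partial products and collecting blades:
Answer: \frac{2768}{15} + \frac{688}{45} \gamma_{12}


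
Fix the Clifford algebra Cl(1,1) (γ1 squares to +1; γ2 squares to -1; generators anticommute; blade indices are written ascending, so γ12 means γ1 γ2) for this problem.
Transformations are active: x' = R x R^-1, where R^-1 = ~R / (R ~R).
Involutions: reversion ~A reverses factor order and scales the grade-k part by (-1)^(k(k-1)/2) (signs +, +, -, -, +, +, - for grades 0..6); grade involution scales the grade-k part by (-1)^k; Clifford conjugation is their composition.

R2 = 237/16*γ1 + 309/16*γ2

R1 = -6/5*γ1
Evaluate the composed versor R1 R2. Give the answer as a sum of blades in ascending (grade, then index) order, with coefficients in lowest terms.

Distribute over the terms of R1 (each basis-blade product reordered to ascending indices, repeated generators contracted through their squares):
(-6/5*γ1) R2 = -711/40 - 927/40*γ12
Answer: -711/40 - 927/40*γ12


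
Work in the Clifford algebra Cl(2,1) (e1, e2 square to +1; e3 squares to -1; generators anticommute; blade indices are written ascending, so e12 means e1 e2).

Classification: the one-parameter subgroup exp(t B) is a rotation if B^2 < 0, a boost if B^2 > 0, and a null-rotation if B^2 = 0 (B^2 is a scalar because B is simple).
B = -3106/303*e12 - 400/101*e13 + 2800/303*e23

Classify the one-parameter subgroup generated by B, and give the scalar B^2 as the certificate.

B^2 term by term: the squares give (-3106/303)^2*(e12)^2 + (-400/101)^2*(e13)^2 + (2800/303)^2*(e23)^2 = 9647236/91809*(-1) + 160000/10201*(+1) + 7840000/91809*(+1) = -4 (each basis 2-blade squares to minus the product of its generators' squares); cross terms between blades sharing an index anticommute and cancel. So B^2 = -4.
Answer: rotation, certificate B^2 = -4. Key observation: B^2 = -4 is a conjugation invariant, so its sign decides the class regardless of the surface form of B.


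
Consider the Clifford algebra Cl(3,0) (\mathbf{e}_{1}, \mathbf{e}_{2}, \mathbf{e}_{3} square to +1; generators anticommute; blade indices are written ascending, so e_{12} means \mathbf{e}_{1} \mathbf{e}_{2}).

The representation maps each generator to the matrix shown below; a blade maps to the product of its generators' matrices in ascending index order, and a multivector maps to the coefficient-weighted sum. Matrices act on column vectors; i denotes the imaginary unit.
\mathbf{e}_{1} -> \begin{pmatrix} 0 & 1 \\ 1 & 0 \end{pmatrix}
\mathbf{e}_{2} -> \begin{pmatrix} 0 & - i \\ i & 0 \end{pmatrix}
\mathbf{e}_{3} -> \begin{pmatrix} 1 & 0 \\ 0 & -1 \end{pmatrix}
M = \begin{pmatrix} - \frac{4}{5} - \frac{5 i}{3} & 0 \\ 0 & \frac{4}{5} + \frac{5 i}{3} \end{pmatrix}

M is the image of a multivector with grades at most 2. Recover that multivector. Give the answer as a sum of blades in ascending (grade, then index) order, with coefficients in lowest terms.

Method: 1, rho(e_{1}), rho(e_{2}), rho(e_{3}) form a trace-orthogonal basis of the 2x2 complex matrices (tr(X Y) = 2 if X = Y, else 0), so M = m0*1 + m1*rho(e_{1}) + m2*rho(e_{2}) + m3*rho(e_{3}) with m0 = tr(M)/2 = 0, m1 = tr(M rho(e_{1}))/2 = 0, m2 = tr(M rho(e_{2}))/2 = 0, m3 = tr(M rho(e_{3}))/2 = - \frac{4}{5} - \frac{5 i}{3}.
Multiplying table entries, the bivector images are rho(e_{12}) = i*rho(e_{3}), rho(e_{13}) = -i*rho(e_{2}), rho(e_{23}) = i*rho(e_{1}); with real blade coefficients the real parts of m0..m3 are the coefficients of 1, e_{1}, e_{2}, e_{3} and the imaginary parts give the bivectors (e_{23}: Im m1, e_{13}: -Im m2, e_{12}: Im m3).
Answer: -\frac{4}{5} e_{3} - \frac{5}{3} e_{12}


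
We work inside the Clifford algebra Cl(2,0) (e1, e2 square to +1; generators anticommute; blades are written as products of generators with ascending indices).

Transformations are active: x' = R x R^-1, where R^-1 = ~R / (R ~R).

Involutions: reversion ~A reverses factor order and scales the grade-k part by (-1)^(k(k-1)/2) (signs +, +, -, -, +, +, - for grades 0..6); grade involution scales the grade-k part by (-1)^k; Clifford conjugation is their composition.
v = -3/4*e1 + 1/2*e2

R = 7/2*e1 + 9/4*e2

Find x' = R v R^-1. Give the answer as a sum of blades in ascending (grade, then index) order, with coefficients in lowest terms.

~R = 7/2*e1 + 9/4*e2, and R ~R = 277/16, so R^-1 = ~R / (277/16).
R v = -3/2 + 55/16*e1 e2
Answer: 159/1108*e1 - 493/554*e2


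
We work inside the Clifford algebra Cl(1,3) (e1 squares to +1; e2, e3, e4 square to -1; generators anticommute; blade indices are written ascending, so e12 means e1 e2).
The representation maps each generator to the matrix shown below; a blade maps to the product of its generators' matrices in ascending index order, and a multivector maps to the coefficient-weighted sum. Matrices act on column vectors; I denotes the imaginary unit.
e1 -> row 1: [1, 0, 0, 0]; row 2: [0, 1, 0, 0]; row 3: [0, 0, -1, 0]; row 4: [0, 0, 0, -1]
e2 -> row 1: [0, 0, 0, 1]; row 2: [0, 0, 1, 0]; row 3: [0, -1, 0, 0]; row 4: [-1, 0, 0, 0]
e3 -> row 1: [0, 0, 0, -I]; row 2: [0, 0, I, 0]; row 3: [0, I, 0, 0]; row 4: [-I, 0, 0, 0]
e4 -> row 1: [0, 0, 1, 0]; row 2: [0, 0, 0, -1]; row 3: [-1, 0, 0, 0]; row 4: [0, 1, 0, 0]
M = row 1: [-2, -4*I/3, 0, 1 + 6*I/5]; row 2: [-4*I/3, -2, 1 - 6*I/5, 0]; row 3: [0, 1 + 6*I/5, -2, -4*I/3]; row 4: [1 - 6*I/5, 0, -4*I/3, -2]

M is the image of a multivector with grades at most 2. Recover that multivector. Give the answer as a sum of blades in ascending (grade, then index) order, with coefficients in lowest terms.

Method: the blade images are trace-orthogonal — tr(rho(e_A) rho(e_B)^-1) = 4 if A = B and 0 otherwise — and rho(e_A)^-1 = (e_A)^2 * rho(e_A) with (e_A)^2 = +1 or -1, so the coefficient of e_A in the preimage is (e_A)^2 * tr(M rho(e_A))/4.
Nonzero projections over blades of grade <= 2: 1: (1)^2 = +1, tr(M 1) = -8, coefficient -2; e12: (e12)^2 = +1, tr(M rho(e12)) = 4, coefficient 1; e13: (e13)^2 = +1, tr(M rho(e13)) = -24/5, coefficient -6/5; e34: (e34)^2 = -1, tr(M rho(e34)) = -16/3, coefficient 4/3. Every other blade of grade <= 2 projects to 0.
Answer: -2 + e12 - 6/5*e13 + 4/3*e34
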